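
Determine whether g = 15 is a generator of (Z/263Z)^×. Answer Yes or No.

φ(263) = 263 − 1 = 262 = 2 · 131.
15 is a primitive root mod 263 iff 15^(φ(263)/q) ≢ 1 for every prime q | φ(263), i.e. q ∈ {2, 131}.
15^131 ≡ 262 (mod 263)  [q = 2: ≢ 1 ✓]
15^2 ≡ 225 (mod 263)  [q = 131: ≢ 1 ✓]
None equal 1, so ord_263(15) = 262: 15 is a primitive root.

Yes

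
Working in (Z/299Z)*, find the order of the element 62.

By Lagrange's theorem, ord_299(62) divides φ(299) = φ(13·23) = (13−1)·(23−1) = 12·22 = 264 = 2^3 · 3 · 11.
Divisors of 264: 1, 2, 3, 4, 6, 8, 11, 12, 22, 24, 33, 44, 66, 88, 132, 264.
Check 62^d mod 299 for each divisor in increasing order:
62^1 ≡ 62
62^2 ≡ 256
62^3 ≡ 25
62^4 ≡ 55
62^6 ≡ 27
62^8 ≡ 35
62^11 ≡ 277
62^12 ≡ 131
62^22 ≡ 185
62^24 ≡ 118
62^33 ≡ 116
62^44 ≡ 139
62^66 ≡ 1
Therefore the multiplicative order of 62 modulo 299 is 66.

66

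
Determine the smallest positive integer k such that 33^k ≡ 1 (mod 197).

14

Since 33 ∈ (Z/197Z)^×, its order divides φ(197) = 197 − 1 = 196 = 2^2 · 7^2.
Divisors of 196: 1, 2, 4, 7, 14, 28, 49, 98, 196.
Compute 33^d (mod 197) for the divisors d until we hit 1:
33^1 ≡ 33 (mod 197)
33^2 ≡ 104 (mod 197)
33^4 ≡ 178 (mod 197)
33^7 ≡ 196 (mod 197)
33^14 ≡ 1 (mod 197) ✓
The smallest such exponent is 14, so the order of 33 is 14.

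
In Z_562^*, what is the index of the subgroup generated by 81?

4

Since 81 ∈ (Z/562Z)^×, its order divides φ(562) = φ(2)·φ(281) = 1·280 = 280 = 2^3 · 5 · 7.
Divisors of 280: 1, 2, 4, 5, 7, 8, 10, 14, 20, 28, 35, 40, 56, 70, 140, 280.
Check 81^d mod 562 for each divisor in increasing order:
81^1 ≡ 81 (mod 562)
81^2 ≡ 379 (mod 562)
81^4 ≡ 331 (mod 562)
81^5 ≡ 397 (mod 562)
81^7 ≡ 409 (mod 562)
81^8 ≡ 533 (mod 562)
81^10 ≡ 249 (mod 562)
81^14 ≡ 367 (mod 562)
81^20 ≡ 181 (mod 562)
81^28 ≡ 371 (mod 562)
81^35 ≡ 561 (mod 562)
81^40 ≡ 165 (mod 562)
81^56 ≡ 513 (mod 562)
81^70 ≡ 1 (mod 562) ✓
Thus |⟨81⟩| = ord(81) = 70.
The index is φ(562) / ord(81) = 280 / 70 = 4.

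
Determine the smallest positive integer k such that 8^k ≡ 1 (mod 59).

58

The order of 8 must divide φ(59) = 59 − 1 = 58 = 2 · 29.
Divisors of 58: 1, 2, 29, 58.
Compute 8^d (mod 59) for the divisors d until we hit 1:
8^1 ≡ 8 (mod 59)
8^2 ≡ 5 (mod 59)
8^29 ≡ 58 (mod 59)
8^58 ≡ 1 (mod 59) ✓
So ord_59(8) = 58.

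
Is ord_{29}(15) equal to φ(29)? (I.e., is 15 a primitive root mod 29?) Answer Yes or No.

Yes

φ(29) = 29 − 1 = 28 = 2^2 · 7.
It suffices to check that the order of 15 is not a proper divisor of 28: compute 15^(28/q) for q ∈ {2, 7}.
15^14 ≡ 28 (mod 29)  [q = 2: ≢ 1 ✓]
15^4 ≡ 20 (mod 29)  [q = 7: ≢ 1 ✓]
All checks pass, so 15 has order 28 and is a primitive root modulo 29.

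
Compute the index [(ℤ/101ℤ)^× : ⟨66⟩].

1

The order of 66 must divide φ(101) = 101 − 1 = 100 = 2^2 · 5^2.
Divisors of 100: 1, 2, 4, 5, 10, 20, 25, 50, 100.
Compute 66^d (mod 101) for the divisors d until we hit 1:
66^1 ≡ 66 (mod 101)
66^2 ≡ 13 (mod 101)
66^4 ≡ 68 (mod 101)
66^5 ≡ 44 (mod 101)
66^10 ≡ 17 (mod 101)
66^20 ≡ 87 (mod 101)
66^25 ≡ 91 (mod 101)
66^50 ≡ 100 (mod 101)
66^100 ≡ 1 (mod 101) ✓
The order of 66 is 100, so the subgroup it generates has 100 elements.
The index is φ(101) / ord(66) = 100 / 100 = 1.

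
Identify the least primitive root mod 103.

φ(103) = 103 − 1 = 102 = 2 · 3 · 17.
Test candidates g = 2, 3, … against the prime factors q ∈ {2, 3, 17} of φ(103): g is a generator iff g^(102/q) ≢ 1 for every such q.
g = 2: 2^51 ≡ 1 — hits 1, so not a primitive root.
g = 3: 3^51 ≡ 102; 3^34 ≡ 1 — hits 1, so not a primitive root.
g = 4: 4^51 ≡ 1 — hits 1, so not a primitive root.
g = 5: 5^51 ≡ 102; 5^34 ≡ 56; 5^6 ≡ 72 — none is 1, so 5 is a primitive root.
So 5 is the smallest generator of (Z/103Z)^×.

5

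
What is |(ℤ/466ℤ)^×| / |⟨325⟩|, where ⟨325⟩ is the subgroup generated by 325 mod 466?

8

The order of 325 must divide φ(466) = φ(2)·φ(233) = 1·232 = 232 = 2^3 · 29.
Divisors of 232: 1, 2, 4, 8, 29, 58, 116, 232.
Test each divisor d:
325^1 ≡ 325 (mod 466)
325^2 ≡ 309 (mod 466)
325^4 ≡ 417 (mod 466)
325^8 ≡ 71 (mod 466)
325^29 ≡ 1 (mod 466) ✓
The order of 325 is 29, so the subgroup it generates has 29 elements.
[(Z/466Z)^× : ⟨325⟩] = 232/29 = 8.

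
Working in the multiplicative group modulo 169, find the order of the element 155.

The order of 155 must divide φ(169) = φ(13^2) = 13·(13−1) = 156 = 2^2 · 3 · 13.
Divisors of 156: 1, 2, 3, 4, 6, 12, 13, 26, 39, 52, 78, 156.
Compute 155^d (mod 169) for the divisors d until we hit 1:
155^1 ≡ 155 (mod 169)
155^2 ≡ 27 (mod 169)
155^3 ≡ 129 (mod 169)
155^4 ≡ 53 (mod 169)
155^6 ≡ 79 (mod 169)
155^12 ≡ 157 (mod 169)
155^13 ≡ 168 (mod 169)
155^26 ≡ 1 (mod 169) ✓
Therefore the multiplicative order of 155 modulo 169 is 26.

26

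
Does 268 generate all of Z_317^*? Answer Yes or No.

No

φ(317) = 317 − 1 = 316 = 2^2 · 79.
268 is a primitive root mod 317 iff 268^(φ(317)/q) ≢ 1 for every prime q | φ(317), i.e. q ∈ {2, 79}.
268^158 ≡ 1 (mod 317)  [q = 2: ≡ 1 ✗]
268^4 ≡ 156 (mod 317)  [q = 79: ≢ 1 ✓]
The check at q = 2 fails, so 268 generates a proper subgroup.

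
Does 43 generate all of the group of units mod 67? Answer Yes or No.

No

φ(67) = 67 − 1 = 66 = 2 · 3 · 11.
Test 43^(66/q) mod 67 for each prime factor q of 66:
43^33 ≡ 66 (mod 67)  [q = 2: ≢ 1 ✓]
43^22 ≡ 1 (mod 67)  [q = 3: ≡ 1 ✗]
43^6 ≡ 15 (mod 67)  [q = 11: ≢ 1 ✓]
Since 43^22 ≡ 1, the order of 43 divides 22 < 66, so 43 is not a primitive root.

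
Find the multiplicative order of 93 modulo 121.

ord(93) | φ(121) = φ(11^2) = 11·(11−1) = 110 = 2 · 5 · 11.
Divisors of 110: 1, 2, 5, 10, 11, 22, 55, 110.
Evaluate successive powers at the divisors of 110:
93^1 ≡ 93 (mod 121)
93^2 ≡ 58 (mod 121)
93^5 ≡ 67 (mod 121)
93^10 ≡ 12 (mod 121)
93^11 ≡ 27 (mod 121)
93^22 ≡ 3 (mod 121)
93^55 ≡ 1 (mod 121) ✓
Therefore the multiplicative order of 93 modulo 121 is 55.

55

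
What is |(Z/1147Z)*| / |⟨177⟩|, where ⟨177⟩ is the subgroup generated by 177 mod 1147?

18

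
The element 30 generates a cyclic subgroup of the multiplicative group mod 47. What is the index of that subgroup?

1

By Lagrange's theorem, ord_47(30) divides φ(47) = 47 − 1 = 46 = 2 · 23.
Divisors of 46: 1, 2, 23, 46.
Compute 30^d (mod 47) for the divisors d until we hit 1:
30^1 ≡ 30 (mod 47)
30^2 ≡ 7 (mod 47)
30^23 ≡ 46 (mod 47)
30^46 ≡ 1 (mod 47) ✓
So ord_47(30) = 46, hence |⟨30⟩| = 46.
The index is φ(47) / ord(30) = 46 / 46 = 1.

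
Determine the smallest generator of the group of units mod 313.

10

φ(313) = 313 − 1 = 312 = 2^3 · 3 · 13.
g is a primitive root iff g^(312/q) ≢ 1 (mod 313) for each prime q ∈ {2, 3, 13}.
g = 2: 2^156 ≡ 1 — hits 1, so not a primitive root.
g = 3: 3^156 ≡ 1 — hits 1, so not a primitive root.
g = 4: 4^156 ≡ 1 — hits 1, so not a primitive root.
g = 5: 5^156 ≡ 312; 5^104 ≡ 1 — hits 1, so not a primitive root.
g = 6: 6^156 ≡ 1 — hits 1, so not a primitive root.
g = 7: 7^156 ≡ 312; 7^104 ≡ 1 — hits 1, so not a primitive root.
g = 8: 8^156 ≡ 1 — hits 1, so not a primitive root.
g = 9: 9^156 ≡ 1 — hits 1, so not a primitive root.
g = 10: 10^156 ≡ 312; 10^104 ≡ 214; 10^24 ≡ 103 — none is 1, so 10 is a primitive root.
So 10 is the smallest generator of (Z/313Z)^×.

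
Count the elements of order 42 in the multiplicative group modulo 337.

12

φ(337) = 337 − 1 = 336 = 2^4 · 3 · 7.
Since (Z/337Z)^× is cyclic of order 336, the number of elements of order d is φ(d) when d | 336 and 0 otherwise.
42 = 2 · 3 · 7 divides 336, and φ(42) = 12.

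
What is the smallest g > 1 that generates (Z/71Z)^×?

φ(71) = 71 − 1 = 70 = 2 · 5 · 7.
g is a primitive root iff g^(70/q) ≢ 1 (mod 71) for each prime q ∈ {2, 5, 7}.
g = 2: 2^35 ≡ 1 — hits 1, so not a primitive root.
g = 3: 3^35 ≡ 1 — hits 1, so not a primitive root.
g = 4: 4^35 ≡ 1 — hits 1, so not a primitive root.
g = 5: 5^35 ≡ 1 — hits 1, so not a primitive root.
g = 6: 6^35 ≡ 1 — hits 1, so not a primitive root.
g = 7: 7^35 ≡ 70; 7^14 ≡ 54; 7^10 ≡ 45 — none is 1, so 7 is a primitive root.
Hence the least primitive root of 71 is 7.

7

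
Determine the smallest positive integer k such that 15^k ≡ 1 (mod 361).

342

The order of 15 must divide φ(361) = φ(19^2) = 19·(19−1) = 342 = 2 · 3^2 · 19.
Divisors of 342: 1, 2, 3, 6, 9, 18, 19, 38, 57, 114, 171, 342.
Check 15^d mod 361 for each divisor in increasing order:
15^1 ≡ 15 (mod 361)
15^2 ≡ 225 (mod 361)
15^3 ≡ 126 (mod 361)
15^6 ≡ 353 (mod 361)
15^9 ≡ 75 (mod 361)
15^18 ≡ 210 (mod 361)
15^19 ≡ 262 (mod 361)
15^38 ≡ 54 (mod 361)
15^57 ≡ 69 (mod 361)
15^114 ≡ 68 (mod 361)
15^171 ≡ 360 (mod 361)
15^342 ≡ 1 (mod 361) ✓
Therefore the multiplicative order of 15 modulo 361 is 342.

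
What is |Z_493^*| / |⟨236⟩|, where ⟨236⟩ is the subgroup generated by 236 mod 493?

ord(236) | φ(493) = φ(17·29) = (17−1)·(29−1) = 16·28 = 448 = 2^6 · 7.
Divisors of 448: 1, 2, 4, 7, 8, 14, 16, 28, 32, 56, 64, 112, 224, 448.
Test each divisor d:
236^1 ≡ 236
236^2 ≡ 480
236^4 ≡ 169
236^7 ≡ 144
236^8 ≡ 460
236^14 ≡ 30
236^16 ≡ 103
236^28 ≡ 407
236^32 ≡ 256
236^56 ≡ 1
The order of 236 is 56, so the subgroup it generates has 56 elements.
Index = |(Z/493Z)^×| / |⟨236⟩| = 448 / 56 = 8.

8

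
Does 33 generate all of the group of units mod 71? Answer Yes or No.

φ(71) = 71 − 1 = 70 = 2 · 5 · 7.
It suffices to check that the order of 33 is not a proper divisor of 70: compute 33^(70/q) for q ∈ {2, 5, 7}.
33^35 ≡ 70 (mod 71)  [q = 2: ≢ 1 ✓]
33^14 ≡ 5 (mod 71)  [q = 5: ≢ 1 ✓]
33^10 ≡ 45 (mod 71)  [q = 7: ≢ 1 ✓]
All checks pass, so 33 has order 70 and is a primitive root modulo 71.

Yes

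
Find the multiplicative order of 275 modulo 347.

173

By Lagrange's theorem, ord_347(275) divides φ(347) = 347 − 1 = 346 = 2 · 173.
Divisors of 346: 1, 2, 173, 346.
Test each divisor d:
275^1 ≡ 275 (mod 347)
275^2 ≡ 326 (mod 347)
275^173 ≡ 1 (mod 347) ✓
Therefore the multiplicative order of 275 modulo 347 is 173.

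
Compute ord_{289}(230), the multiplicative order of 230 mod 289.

136

Since 230 ∈ (Z/289Z)^×, its order divides φ(289) = φ(17^2) = 17·(17−1) = 272 = 2^4 · 17.
Divisors of 272: 1, 2, 4, 8, 16, 17, 34, 68, 136, 272.
Compute 230^d (mod 289) for the divisors d until we hit 1:
230^1 ≡ 230 (mod 289)
230^2 ≡ 13 (mod 289)
230^4 ≡ 169 (mod 289)
230^8 ≡ 239 (mod 289)
230^16 ≡ 188 (mod 289)
230^17 ≡ 179 (mod 289)
230^34 ≡ 251 (mod 289)
230^68 ≡ 288 (mod 289)
230^136 ≡ 1 (mod 289) ✓
So ord_289(230) = 136.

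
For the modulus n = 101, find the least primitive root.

2

φ(101) = 101 − 1 = 100 = 2^2 · 5^2.
g is a primitive root iff g^(100/q) ≢ 1 (mod 101) for each prime q ∈ {2, 5}.
g = 2: 2^50 ≡ 100; 2^20 ≡ 95 — none is 1, so 2 is a primitive root.
The smallest primitive root modulo 101 is 2.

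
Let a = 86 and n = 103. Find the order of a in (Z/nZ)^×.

ord(86) | φ(103) = 103 − 1 = 102 = 2 · 3 · 17.
Divisors of 102: 1, 2, 3, 6, 17, 34, 51, 102.
Evaluate successive powers at the divisors of 102:
86^1 ≡ 86 (mod 103)
86^2 ≡ 83 (mod 103)
86^3 ≡ 31 (mod 103)
86^6 ≡ 34 (mod 103)
86^17 ≡ 57 (mod 103)
86^34 ≡ 56 (mod 103)
86^51 ≡ 102 (mod 103)
86^102 ≡ 1 (mod 103) ✓
The smallest such exponent is 102, so the order of 86 is 102.

102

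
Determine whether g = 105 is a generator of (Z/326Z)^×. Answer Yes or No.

φ(326) = φ(2)·φ(163) = 1·162 = 162 = 2 · 3^4.
105 is a primitive root mod 326 iff 105^(φ(326)/q) ≢ 1 for every prime q | φ(326), i.e. q ∈ {2, 3}.
105^81 ≡ 325 (mod 326)  [q = 2: ≢ 1 ✓]
105^54 ≡ 1 (mod 326)  [q = 3: ≡ 1 ✗]
105^54 ≡ 1 shows ord(105) | 54, strictly less than φ(326); not a primitive root.

No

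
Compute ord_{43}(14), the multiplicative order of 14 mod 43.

The order of 14 must divide φ(43) = 43 − 1 = 42 = 2 · 3 · 7.
Divisors of 42: 1, 2, 3, 6, 7, 14, 21, 42.
Test each divisor d:
14^1 ≡ 14 (mod 43)
14^2 ≡ 24 (mod 43)
14^3 ≡ 35 (mod 43)
14^6 ≡ 21 (mod 43)
14^7 ≡ 36 (mod 43)
14^14 ≡ 6 (mod 43)
14^21 ≡ 1 (mod 43) ✓
So ord_43(14) = 21.

21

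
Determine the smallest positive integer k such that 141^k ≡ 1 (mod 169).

By Lagrange's theorem, ord_169(141) divides φ(169) = φ(13^2) = 13·(13−1) = 156 = 2^2 · 3 · 13.
Divisors of 156: 1, 2, 3, 4, 6, 12, 13, 26, 39, 52, 78, 156.
Check 141^d mod 169 for each divisor in increasing order:
141^1 ≡ 141
141^2 ≡ 108
141^3 ≡ 18
141^4 ≡ 3
141^6 ≡ 155
141^12 ≡ 27
141^13 ≡ 89
141^26 ≡ 147
141^39 ≡ 70
141^52 ≡ 146
141^78 ≡ 168
141^156 ≡ 1
Therefore the multiplicative order of 141 modulo 169 is 156.

156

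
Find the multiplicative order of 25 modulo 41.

10

Since 25 ∈ (Z/41Z)^×, its order divides φ(41) = 41 − 1 = 40 = 2^3 · 5.
Divisors of 40: 1, 2, 4, 5, 8, 10, 20, 40.
Evaluate successive powers at the divisors of 40:
25^1 ≡ 25 (mod 41)
25^2 ≡ 10 (mod 41)
25^4 ≡ 18 (mod 41)
25^5 ≡ 40 (mod 41)
25^8 ≡ 37 (mod 41)
25^10 ≡ 1 (mod 41) ✓
So ord_41(25) = 10.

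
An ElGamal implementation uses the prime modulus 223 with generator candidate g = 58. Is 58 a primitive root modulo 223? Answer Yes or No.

φ(223) = 223 − 1 = 222 = 2 · 3 · 37.
It suffices to check that the order of 58 is not a proper divisor of 222: compute 58^(222/q) for q ∈ {2, 3, 37}.
58^111 ≡ 1 (mod 223)  [q = 2: ≡ 1 ✗]
58^74 ≡ 39 (mod 223)  [q = 3: ≢ 1 ✓]
58^6 ≡ 169 (mod 223)  [q = 37: ≢ 1 ✓]
58^111 ≡ 1 shows ord(58) | 111, strictly less than φ(223); not a primitive root.

No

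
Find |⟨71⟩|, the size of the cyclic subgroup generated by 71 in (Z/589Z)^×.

90

Since 71 ∈ (Z/589Z)^×, its order divides φ(589) = φ(19·31) = (19−1)·(31−1) = 18·30 = 540 = 2^2 · 3^3 · 5.
Divisors of 540: 1, 2, 3, 4, 5, 6, 9, 10, 12, 15, 18, 20, 27, 30, 36, 45, 54, 60, 90, 108, 135, 180, 270, 540.
Check 71^d mod 589 for each divisor in increasing order:
71^1 ≡ 71
71^2 ≡ 329
71^3 ≡ 388
71^4 ≡ 454
71^5 ≡ 428
71^6 ≡ 349
71^9 ≡ 531
71^10 ≡ 5
71^12 ≡ 467
71^15 ≡ 373
71^18 ≡ 419
71^20 ≡ 25
71^27 ≡ 436
71^30 ≡ 125
71^36 ≡ 39
71^45 ≡ 94
71^54 ≡ 438
71^60 ≡ 311
71^90 ≡ 1
So ord_589(71) = 90.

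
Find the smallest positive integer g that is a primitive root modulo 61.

2

φ(61) = 61 − 1 = 60 = 2^2 · 3 · 5.
g is a primitive root iff g^(60/q) ≢ 1 (mod 61) for each prime q ∈ {2, 3, 5}.
g = 2: 2^30 ≡ 60; 2^20 ≡ 47; 2^12 ≡ 9 — none is 1, so 2 is a primitive root.
The smallest primitive root modulo 61 is 2.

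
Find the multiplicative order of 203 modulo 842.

140

By Lagrange's theorem, ord_842(203) divides φ(842) = φ(2)·φ(421) = 1·420 = 420 = 2^2 · 3 · 5 · 7.
Divisors of 420: 1, 2, 3, 4, 5, 6, 7, 10, 12, 14, 15, 20, 21, 28, 30, 35, 42, 60, 70, 84, 105, 140, 210, 420.
Evaluate successive powers at the divisors of 420:
203^1 ≡ 203 (mod 842)
203^2 ≡ 793 (mod 842)
203^3 ≡ 157 (mod 842)
203^4 ≡ 717 (mod 842)
203^5 ≡ 727 (mod 842)
203^6 ≡ 231 (mod 842)
203^7 ≡ 583 (mod 842)
203^10 ≡ 595 (mod 842)
203^12 ≡ 315 (mod 842)
203^14 ≡ 563 (mod 842)
203^15 ≡ 619 (mod 842)
203^20 ≡ 385 (mod 842)
203^21 ≡ 691 (mod 842)
203^28 ≡ 377 (mod 842)
203^30 ≡ 51 (mod 842)
203^35 ≡ 29 (mod 842)
203^42 ≡ 67 (mod 842)
203^60 ≡ 75 (mod 842)
203^70 ≡ 841 (mod 842)
203^84 ≡ 279 (mod 842)
203^105 ≡ 813 (mod 842)
203^140 ≡ 1 (mod 842) ✓
Hence ord(203) = 140.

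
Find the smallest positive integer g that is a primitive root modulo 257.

φ(257) = 257 − 1 = 256 = 2^8.
Test candidates g = 2, 3, … against the prime factors q ∈ {2} of φ(257): g is a generator iff g^(256/q) ≢ 1 for every such q.
g = 2: 2^128 ≡ 1 — hits 1, so not a primitive root.
g = 3: 3^128 ≡ 256 — none is 1, so 3 is a primitive root.
The smallest primitive root modulo 257 is 3.

3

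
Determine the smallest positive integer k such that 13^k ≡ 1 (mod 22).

Since 13 ∈ (Z/22Z)^×, its order divides φ(22) = φ(2)·φ(11) = 1·10 = 10 = 2 · 5.
Divisors of 10: 1, 2, 5, 10.
Evaluate successive powers at the divisors of 10:
13^1 ≡ 13
13^2 ≡ 15
13^5 ≡ 21
13^10 ≡ 1
The smallest such exponent is 10, so the order of 13 is 10.

10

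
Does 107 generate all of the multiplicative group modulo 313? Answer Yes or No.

No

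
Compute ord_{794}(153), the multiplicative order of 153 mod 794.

Since 153 ∈ (Z/794Z)^×, its order divides φ(794) = φ(2)·φ(397) = 1·396 = 396 = 2^2 · 3^2 · 11.
Divisors of 396: 1, 2, 3, 4, 6, 9, 11, 12, 18, 22, 33, 36, 44, 66, 99, 132, 198, 396.
Test each divisor d:
153^1 ≡ 153
153^2 ≡ 383
153^3 ≡ 637
153^4 ≡ 593
153^6 ≡ 35
153^9 ≡ 63
153^11 ≡ 309
153^12 ≡ 431
153^18 ≡ 793
153^22 ≡ 201
153^33 ≡ 177
153^36 ≡ 1
So ord_794(153) = 36.

36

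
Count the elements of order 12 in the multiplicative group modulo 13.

4

φ(13) = 13 − 1 = 12 = 2^2 · 3.
Since (Z/13Z)^× is cyclic of order 12, the number of elements of order d is φ(d) when d | 12 and 0 otherwise.
12 = 2^2 · 3 divides 12, and φ(12) = 4.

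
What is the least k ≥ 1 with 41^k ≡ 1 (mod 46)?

11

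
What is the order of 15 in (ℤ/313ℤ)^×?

Since 15 ∈ (Z/313Z)^×, its order divides φ(313) = 313 − 1 = 312 = 2^3 · 3 · 13.
Divisors of 312: 1, 2, 3, 4, 6, 8, 12, 13, 24, 26, 39, 52, 78, 104, 156, 312.
Check 15^d mod 313 for each divisor in increasing order:
15^1 ≡ 15
15^2 ≡ 225
15^3 ≡ 245
15^4 ≡ 232
15^6 ≡ 242
15^8 ≡ 301
15^12 ≡ 33
15^13 ≡ 182
15^24 ≡ 150
15^26 ≡ 259
15^39 ≡ 188
15^52 ≡ 99
15^78 ≡ 288
15^104 ≡ 98
15^156 ≡ 312
15^312 ≡ 1
So ord_313(15) = 312.

312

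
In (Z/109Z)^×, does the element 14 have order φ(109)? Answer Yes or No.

φ(109) = 109 − 1 = 108 = 2^2 · 3^3.
Test 14^(108/q) mod 109 for each prime factor q of 108:
14^54 ≡ 108 (mod 109)  [q = 2: ≢ 1 ✓]
14^36 ≡ 63 (mod 109)  [q = 3: ≢ 1 ✓]
None equal 1, so ord_109(14) = 108: 14 is a primitive root.

Yes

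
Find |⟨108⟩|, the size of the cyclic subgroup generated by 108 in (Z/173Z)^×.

172

ord(108) | φ(173) = 173 − 1 = 172 = 2^2 · 43.
Divisors of 172: 1, 2, 4, 43, 86, 172.
Test each divisor d:
108^1 ≡ 108 (mod 173)
108^2 ≡ 73 (mod 173)
108^4 ≡ 139 (mod 173)
108^43 ≡ 93 (mod 173)
108^86 ≡ 172 (mod 173)
108^172 ≡ 1 (mod 173) ✓
So ord_173(108) = 172.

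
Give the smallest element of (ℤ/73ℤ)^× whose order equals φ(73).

φ(73) = 73 − 1 = 72 = 2^3 · 3^2.
g is a primitive root iff g^(72/q) ≢ 1 (mod 73) for each prime q ∈ {2, 3}.
g = 2: 2^36 ≡ 1 — hits 1, so not a primitive root.
g = 3: 3^36 ≡ 1 — hits 1, so not a primitive root.
g = 4: 4^36 ≡ 1 — hits 1, so not a primitive root.
g = 5: 5^36 ≡ 72; 5^24 ≡ 8 — none is 1, so 5 is a primitive root.
So 5 is the smallest generator of (Z/73Z)^×.

5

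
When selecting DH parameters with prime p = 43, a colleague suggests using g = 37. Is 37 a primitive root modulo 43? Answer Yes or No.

No

φ(43) = 43 − 1 = 42 = 2 · 3 · 7.
An element g generates (Z/43Z)^× iff g^(42/q) ≢ 1 (mod 43) for each prime q ∈ {2, 3, 7}.
37^21 ≡ 42 (mod 43)  [q = 2: ≢ 1 ✓]
37^14 ≡ 36 (mod 43)  [q = 3: ≢ 1 ✓]
37^6 ≡ 1 (mod 43)  [q = 7: ≡ 1 ✗]
37^6 ≡ 1 shows ord(37) | 6, strictly less than φ(43); not a primitive root.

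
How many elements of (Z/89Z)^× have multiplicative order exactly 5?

0

φ(89) = 89 − 1 = 88 = 2^3 · 11.
In a cyclic group of order 88, there are φ(d) elements of order d for each divisor d of 88, and zero for non-divisors.
5 does not divide 88, so no element of (Z/89Z)^× has order 5.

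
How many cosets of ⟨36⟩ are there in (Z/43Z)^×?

14

Since 36 ∈ (Z/43Z)^×, its order divides φ(43) = 43 − 1 = 42 = 2 · 3 · 7.
Divisors of 42: 1, 2, 3, 6, 7, 14, 21, 42.
Check 36^d mod 43 for each divisor in increasing order:
36^1 ≡ 36 (mod 43)
36^2 ≡ 6 (mod 43)
36^3 ≡ 1 (mod 43) ✓
So ord_43(36) = 3, hence |⟨36⟩| = 3.
[(Z/43Z)^× : ⟨36⟩] = 42/3 = 14.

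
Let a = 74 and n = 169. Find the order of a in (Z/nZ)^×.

39

ord(74) | φ(169) = φ(13^2) = 13·(13−1) = 156 = 2^2 · 3 · 13.
Divisors of 156: 1, 2, 3, 4, 6, 12, 13, 26, 39, 52, 78, 156.
Compute 74^d (mod 169) for the divisors d until we hit 1:
74^1 ≡ 74 (mod 169)
74^2 ≡ 68 (mod 169)
74^3 ≡ 131 (mod 169)
74^4 ≡ 61 (mod 169)
74^6 ≡ 92 (mod 169)
74^12 ≡ 14 (mod 169)
74^13 ≡ 22 (mod 169)
74^26 ≡ 146 (mod 169)
74^39 ≡ 1 (mod 169) ✓
The smallest such exponent is 39, so the order of 74 is 39.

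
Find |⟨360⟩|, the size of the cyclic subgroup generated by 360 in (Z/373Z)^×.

ord(360) | φ(373) = 373 − 1 = 372 = 2^2 · 3 · 31.
Divisors of 372: 1, 2, 3, 4, 6, 12, 31, 62, 93, 124, 186, 372.
Check 360^d mod 373 for each divisor in increasing order:
360^1 ≡ 360
360^2 ≡ 169
360^3 ≡ 41
360^4 ≡ 213
360^6 ≡ 189
360^12 ≡ 286
360^31 ≡ 1
Hence ord(360) = 31.

31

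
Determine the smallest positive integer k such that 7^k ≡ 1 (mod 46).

22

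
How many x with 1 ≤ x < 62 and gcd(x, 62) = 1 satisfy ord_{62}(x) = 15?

φ(62) = φ(2)·φ(31) = 1·30 = 30 = 2 · 3 · 5.
(Z/62Z)^× is cyclic (|G| = 30); a cyclic group of order m has exactly φ(d) elements of each order d | m, and none otherwise.
15 = 3 · 5 divides 30, and φ(15) = 8.

8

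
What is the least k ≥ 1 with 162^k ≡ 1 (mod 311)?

155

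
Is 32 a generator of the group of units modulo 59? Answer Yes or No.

φ(59) = 59 − 1 = 58 = 2 · 29.
Test 32^(58/q) mod 59 for each prime factor q of 58:
32^29 ≡ 58 (mod 59)  [q = 2: ≢ 1 ✓]
32^2 ≡ 21 (mod 59)  [q = 29: ≢ 1 ✓]
All checks pass, so 32 has order 58 and is a primitive root modulo 59.

Yes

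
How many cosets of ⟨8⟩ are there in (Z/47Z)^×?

2

Since 8 ∈ (Z/47Z)^×, its order divides φ(47) = 47 − 1 = 46 = 2 · 23.
Divisors of 46: 1, 2, 23, 46.
Test each divisor d:
8^1 ≡ 8 (mod 47)
8^2 ≡ 17 (mod 47)
8^23 ≡ 1 (mod 47) ✓
The order of 8 is 23, so the subgroup it generates has 23 elements.
The index is φ(47) / ord(8) = 46 / 23 = 2.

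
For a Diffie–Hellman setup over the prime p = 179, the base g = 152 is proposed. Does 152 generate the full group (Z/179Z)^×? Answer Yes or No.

Yes

φ(179) = 179 − 1 = 178 = 2 · 89.
It suffices to check that the order of 152 is not a proper divisor of 178: compute 152^(178/q) for q ∈ {2, 89}.
152^89 ≡ 178 (mod 179)  [q = 2: ≢ 1 ✓]
152^2 ≡ 13 (mod 179)  [q = 89: ≢ 1 ✓]
None equal 1, so ord_179(152) = 178: 152 is a primitive root.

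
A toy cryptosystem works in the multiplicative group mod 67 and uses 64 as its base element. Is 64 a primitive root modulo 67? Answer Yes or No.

φ(67) = 67 − 1 = 66 = 2 · 3 · 11.
An element g generates (Z/67Z)^× iff g^(66/q) ≢ 1 (mod 67) for each prime q ∈ {2, 3, 11}.
64^33 ≡ 1 (mod 67)  [q = 2: ≡ 1 ✗]
64^22 ≡ 1 (mod 67)  [q = 3: ≡ 1 ✗]
64^6 ≡ 59 (mod 67)  [q = 11: ≢ 1 ✓]
The check at q = 2 fails, so 64 generates a proper subgroup.

No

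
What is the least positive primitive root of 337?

φ(337) = 337 − 1 = 336 = 2^4 · 3 · 7.
Test candidates g = 2, 3, … against the prime factors q ∈ {2, 3, 7} of φ(337): g is a generator iff g^(336/q) ≢ 1 for every such q.
g = 2: 2^168 ≡ 1 — hits 1, so not a primitive root.
g = 3: 3^168 ≡ 1 — hits 1, so not a primitive root.
g = 4: 4^168 ≡ 1 — hits 1, so not a primitive root.
g = 5: 5^168 ≡ 336; 5^112 ≡ 1 — hits 1, so not a primitive root.
g = 6: 6^168 ≡ 1 — hits 1, so not a primitive root.
g = 7: 7^168 ≡ 1 — hits 1, so not a primitive root.
g = 8: 8^168 ≡ 1 — hits 1, so not a primitive root.
g = 9: 9^168 ≡ 1 — hits 1, so not a primitive root.
g = 10: 10^168 ≡ 336; 10^112 ≡ 128; 10^48 ≡ 175 — none is 1, so 10 is a primitive root.
Hence the least primitive root of 337 is 10.

10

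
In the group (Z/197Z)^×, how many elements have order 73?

φ(197) = 197 − 1 = 196 = 2^2 · 7^2.
(Z/197Z)^× is cyclic (|G| = 196); a cyclic group of order m has exactly φ(d) elements of each order d | m, and none otherwise.
Since 73 ∤ 196, the count is 0.

0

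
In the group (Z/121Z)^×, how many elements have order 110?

40

φ(121) = φ(11^2) = 11·(11−1) = 110 = 2 · 5 · 11.
Since (Z/121Z)^× is cyclic of order 110, the number of elements of order d is φ(d) when d | 110 and 0 otherwise.
110 = 2 · 5 · 11 divides 110, and φ(110) = 40.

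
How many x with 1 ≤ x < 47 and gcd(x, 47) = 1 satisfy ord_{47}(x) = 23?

φ(47) = 47 − 1 = 46 = 2 · 23.
(Z/47Z)^× is cyclic (|G| = 46); a cyclic group of order m has exactly φ(d) elements of each order d | m, and none otherwise.
23 | 46, and φ(23) = 23 − 1 = 22.

22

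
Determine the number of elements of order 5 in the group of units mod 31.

4

φ(31) = 31 − 1 = 30 = 2 · 3 · 5.
In a cyclic group of order 30, there are φ(d) elements of order d for each divisor d of 30, and zero for non-divisors.
5 | 30, and φ(5) = 5 − 1 = 4.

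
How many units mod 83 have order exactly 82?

40

φ(83) = 83 − 1 = 82 = 2 · 41.
Since (Z/83Z)^× is cyclic of order 82, the number of elements of order d is φ(d) when d | 82 and 0 otherwise.
82 = 2 · 41 divides 82, and φ(82) = 40.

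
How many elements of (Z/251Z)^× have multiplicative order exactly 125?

100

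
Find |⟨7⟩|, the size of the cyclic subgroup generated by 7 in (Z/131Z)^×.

65

The order of 7 must divide φ(131) = 131 − 1 = 130 = 2 · 5 · 13.
Divisors of 130: 1, 2, 5, 10, 13, 26, 65, 130.
Test each divisor d:
7^1 ≡ 7 (mod 131)
7^2 ≡ 49 (mod 131)
7^5 ≡ 39 (mod 131)
7^10 ≡ 80 (mod 131)
7^13 ≡ 61 (mod 131)
7^26 ≡ 53 (mod 131)
7^65 ≡ 1 (mod 131) ✓
The smallest such exponent is 65, so the order of 7 is 65.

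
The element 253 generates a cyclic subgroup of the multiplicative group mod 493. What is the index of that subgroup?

8

By Lagrange's theorem, ord_493(253) divides φ(493) = φ(17·29) = (17−1)·(29−1) = 16·28 = 448 = 2^6 · 7.
Divisors of 448: 1, 2, 4, 7, 8, 14, 16, 28, 32, 56, 64, 112, 224, 448.
Compute 253^d (mod 493) for the divisors d until we hit 1:
253^1 ≡ 253
253^2 ≡ 412
253^4 ≡ 152
253^7 ≡ 331
253^8 ≡ 426
253^14 ≡ 115
253^16 ≡ 52
253^28 ≡ 407
253^32 ≡ 239
253^56 ≡ 1
So ord_493(253) = 56, hence |⟨253⟩| = 56.
The index is φ(493) / ord(253) = 448 / 56 = 8.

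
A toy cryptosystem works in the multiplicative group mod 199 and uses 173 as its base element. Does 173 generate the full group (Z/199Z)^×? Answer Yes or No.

Yes

φ(199) = 199 − 1 = 198 = 2 · 3^2 · 11.
Test 173^(198/q) mod 199 for each prime factor q of 198:
173^99 ≡ 198 (mod 199)  [q = 2: ≢ 1 ✓]
173^66 ≡ 92 (mod 199)  [q = 3: ≢ 1 ✓]
173^18 ≡ 139 (mod 199)  [q = 11: ≢ 1 ✓]
None equal 1, so ord_199(173) = 198: 173 is a primitive root.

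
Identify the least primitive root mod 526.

5

φ(526) = φ(2)·φ(263) = 1·262 = 262 = 2 · 131.
g is a primitive root iff g^(262/q) ≢ 1 (mod 526) for each prime q ∈ {2, 131}.
g = 2: gcd(2, 526) = 2 > 1, not a unit — skip.
g = 3: 3^131 ≡ 1 — hits 1, so not a primitive root.
g = 4: gcd(4, 526) = 2 > 1, not a unit — skip.
g = 5: 5^131 ≡ 525; 5^2 ≡ 25 — none is 1, so 5 is a primitive root.
So 5 is the smallest generator of (Z/526Z)^×.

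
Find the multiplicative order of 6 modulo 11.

ord(6) | φ(11) = 11 − 1 = 10 = 2 · 5.
Divisors of 10: 1, 2, 5, 10.
Evaluate successive powers at the divisors of 10:
6^1 ≡ 6 (mod 11)
6^2 ≡ 3 (mod 11)
6^5 ≡ 10 (mod 11)
6^10 ≡ 1 (mod 11) ✓
Therefore the multiplicative order of 6 modulo 11 is 10.

10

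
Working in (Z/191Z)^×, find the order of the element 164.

Since 164 ∈ (Z/191Z)^×, its order divides φ(191) = 191 − 1 = 190 = 2 · 5 · 19.
Divisors of 190: 1, 2, 5, 10, 19, 38, 95, 190.
Compute 164^d (mod 191) for the divisors d until we hit 1:
164^1 ≡ 164 (mod 191)
164^2 ≡ 156 (mod 191)
164^5 ≡ 159 (mod 191)
164^10 ≡ 69 (mod 191)
164^19 ≡ 142 (mod 191)
164^38 ≡ 109 (mod 191)
164^95 ≡ 190 (mod 191)
164^190 ≡ 1 (mod 191) ✓
Therefore the multiplicative order of 164 modulo 191 is 190.

190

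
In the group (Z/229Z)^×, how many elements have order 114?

36

φ(229) = 229 − 1 = 228 = 2^2 · 3 · 19.
Since (Z/229Z)^× is cyclic of order 228, the number of elements of order d is φ(d) when d | 228 and 0 otherwise.
114 = 2 · 3 · 19 divides 228, and φ(114) = 36.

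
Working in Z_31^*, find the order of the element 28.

15

ord(28) | φ(31) = 31 − 1 = 30 = 2 · 3 · 5.
Divisors of 30: 1, 2, 3, 5, 6, 10, 15, 30.
Test each divisor d:
28^1 ≡ 28 (mod 31)
28^2 ≡ 9 (mod 31)
28^3 ≡ 4 (mod 31)
28^5 ≡ 5 (mod 31)
28^6 ≡ 16 (mod 31)
28^10 ≡ 25 (mod 31)
28^15 ≡ 1 (mod 31) ✓
Hence ord(28) = 15.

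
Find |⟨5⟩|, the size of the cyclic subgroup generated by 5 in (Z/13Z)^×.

By Lagrange's theorem, ord_13(5) divides φ(13) = 13 − 1 = 12 = 2^2 · 3.
Divisors of 12: 1, 2, 3, 4, 6, 12.
Evaluate successive powers at the divisors of 12:
5^1 ≡ 5 (mod 13)
5^2 ≡ 12 (mod 13)
5^3 ≡ 8 (mod 13)
5^4 ≡ 1 (mod 13) ✓
The smallest such exponent is 4, so the order of 5 is 4.

4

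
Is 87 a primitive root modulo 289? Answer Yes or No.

φ(289) = φ(17^2) = 17·(17−1) = 272 = 2^4 · 17.
Test 87^(272/q) mod 289 for each prime factor q of 272:
87^136 ≡ 1 (mod 289)  [q = 2: ≡ 1 ✗]
87^16 ≡ 35 (mod 289)  [q = 17: ≢ 1 ✓]
The check at q = 2 fails, so 87 generates a proper subgroup.

No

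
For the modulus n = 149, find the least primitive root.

φ(149) = 149 − 1 = 148 = 2^2 · 37.
Test candidates g = 2, 3, … against the prime factors q ∈ {2, 37} of φ(149): g is a generator iff g^(148/q) ≢ 1 for every such q.
g = 2: 2^74 ≡ 148; 2^4 ≡ 16 — none is 1, so 2 is a primitive root.
The smallest primitive root modulo 149 is 2.

2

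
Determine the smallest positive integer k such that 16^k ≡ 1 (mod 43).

7

By Lagrange's theorem, ord_43(16) divides φ(43) = 43 − 1 = 42 = 2 · 3 · 7.
Divisors of 42: 1, 2, 3, 6, 7, 14, 21, 42.
Evaluate successive powers at the divisors of 42:
16^1 ≡ 16 (mod 43)
16^2 ≡ 41 (mod 43)
16^3 ≡ 11 (mod 43)
16^6 ≡ 35 (mod 43)
16^7 ≡ 1 (mod 43) ✓
Therefore the multiplicative order of 16 modulo 43 is 7.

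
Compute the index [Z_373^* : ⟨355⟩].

3

By Lagrange's theorem, ord_373(355) divides φ(373) = 373 − 1 = 372 = 2^2 · 3 · 31.
Divisors of 372: 1, 2, 3, 4, 6, 12, 31, 62, 93, 124, 186, 372.
Evaluate successive powers at the divisors of 372:
355^1 ≡ 355
355^2 ≡ 324
355^3 ≡ 136
355^4 ≡ 163
355^6 ≡ 219
355^12 ≡ 217
355^31 ≡ 104
355^62 ≡ 372
355^93 ≡ 269
355^124 ≡ 1
The order of 355 is 124, so the subgroup it generates has 124 elements.
[(Z/373Z)^× : ⟨355⟩] = 372/124 = 3.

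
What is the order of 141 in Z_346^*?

172

Since 141 ∈ (Z/346Z)^×, its order divides φ(346) = φ(2)·φ(173) = 1·172 = 172 = 2^2 · 43.
Divisors of 172: 1, 2, 4, 43, 86, 172.
Evaluate successive powers at the divisors of 172:
141^1 ≡ 141 (mod 346)
141^2 ≡ 159 (mod 346)
141^4 ≡ 23 (mod 346)
141^43 ≡ 93 (mod 346)
141^86 ≡ 345 (mod 346)
141^172 ≡ 1 (mod 346) ✓
Therefore the multiplicative order of 141 modulo 346 is 172.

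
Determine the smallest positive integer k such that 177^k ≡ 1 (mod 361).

By Lagrange's theorem, ord_361(177) divides φ(361) = φ(19^2) = 19·(19−1) = 342 = 2 · 3^2 · 19.
Divisors of 342: 1, 2, 3, 6, 9, 18, 19, 38, 57, 114, 171, 342.
Test each divisor d:
177^1 ≡ 177 (mod 361)
177^2 ≡ 283 (mod 361)
177^3 ≡ 273 (mod 361)
177^6 ≡ 163 (mod 361)
177^9 ≡ 96 (mod 361)
177^18 ≡ 191 (mod 361)
177^19 ≡ 234 (mod 361)
177^38 ≡ 245 (mod 361)
177^57 ≡ 292 (mod 361)
177^114 ≡ 68 (mod 361)
177^171 ≡ 1 (mod 361) ✓
Hence ord(177) = 171.

171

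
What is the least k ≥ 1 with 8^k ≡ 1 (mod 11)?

Since 8 ∈ (Z/11Z)^×, its order divides φ(11) = 11 − 1 = 10 = 2 · 5.
Divisors of 10: 1, 2, 5, 10.
Evaluate successive powers at the divisors of 10:
8^1 ≡ 8
8^2 ≡ 9
8^5 ≡ 10
8^10 ≡ 1
The smallest such exponent is 10, so the order of 8 is 10.

10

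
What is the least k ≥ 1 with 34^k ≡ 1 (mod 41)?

By Lagrange's theorem, ord_41(34) divides φ(41) = 41 − 1 = 40 = 2^3 · 5.
Divisors of 40: 1, 2, 4, 5, 8, 10, 20, 40.
Check 34^d mod 41 for each divisor in increasing order:
34^1 ≡ 34 (mod 41)
34^2 ≡ 8 (mod 41)
34^4 ≡ 23 (mod 41)
34^5 ≡ 3 (mod 41)
34^8 ≡ 37 (mod 41)
34^10 ≡ 9 (mod 41)
34^20 ≡ 40 (mod 41)
34^40 ≡ 1 (mod 41) ✓
So ord_41(34) = 40.

40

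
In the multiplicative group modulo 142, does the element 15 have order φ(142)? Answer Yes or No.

φ(142) = φ(2)·φ(71) = 1·70 = 70 = 2 · 5 · 7.
It suffices to check that the order of 15 is not a proper divisor of 70: compute 15^(70/q) for q ∈ {2, 5, 7}.
15^35 ≡ 1 (mod 142)  [q = 2: ≡ 1 ✗]
15^14 ≡ 25 (mod 142)  [q = 5: ≢ 1 ✓]
15^10 ≡ 119 (mod 142)  [q = 7: ≢ 1 ✓]
15^35 ≡ 1 shows ord(15) | 35, strictly less than φ(142); not a primitive root.

No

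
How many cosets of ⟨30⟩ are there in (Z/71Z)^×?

The order of 30 must divide φ(71) = 71 − 1 = 70 = 2 · 5 · 7.
Divisors of 70: 1, 2, 5, 7, 10, 14, 35, 70.
Test each divisor d:
30^1 ≡ 30 (mod 71)
30^2 ≡ 48 (mod 71)
30^5 ≡ 37 (mod 71)
30^7 ≡ 1 (mod 71) ✓
Thus |⟨30⟩| = ord(30) = 7.
Index = |(Z/71Z)^×| / |⟨30⟩| = 70 / 7 = 10.

10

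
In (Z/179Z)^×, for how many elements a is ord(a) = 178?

φ(179) = 179 − 1 = 178 = 2 · 89.
Since (Z/179Z)^× is cyclic of order 178, the number of elements of order d is φ(d) when d | 178 and 0 otherwise.
178 = 2 · 89 divides 178, and φ(178) = 88.

88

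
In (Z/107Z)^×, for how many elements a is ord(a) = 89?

φ(107) = 107 − 1 = 106 = 2 · 53.
Since (Z/107Z)^× is cyclic of order 106, the number of elements of order d is φ(d) when d | 106 and 0 otherwise.
Here 106 is not a multiple of 89, so there are no elements of order 89.

0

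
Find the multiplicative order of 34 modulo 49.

14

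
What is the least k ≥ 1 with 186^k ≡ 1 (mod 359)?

The order of 186 must divide φ(359) = 359 − 1 = 358 = 2 · 179.
Divisors of 358: 1, 2, 179, 358.
Evaluate successive powers at the divisors of 358:
186^1 ≡ 186 (mod 359)
186^2 ≡ 132 (mod 359)
186^179 ≡ 358 (mod 359)
186^358 ≡ 1 (mod 359) ✓
Hence ord(186) = 358.

358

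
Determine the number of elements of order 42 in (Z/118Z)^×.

φ(118) = φ(2)·φ(59) = 1·58 = 58 = 2 · 29.
Since (Z/118Z)^× is cyclic of order 58, the number of elements of order d is φ(d) when d | 58 and 0 otherwise.
Here 58 is not a multiple of 42, so there are no elements of order 42.

0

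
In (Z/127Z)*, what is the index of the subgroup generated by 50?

6

ord(50) | φ(127) = 127 − 1 = 126 = 2 · 3^2 · 7.
Divisors of 126: 1, 2, 3, 6, 7, 9, 14, 18, 21, 42, 63, 126.
Evaluate successive powers at the divisors of 126:
50^1 ≡ 50
50^2 ≡ 87
50^3 ≡ 32
50^6 ≡ 8
50^7 ≡ 19
50^9 ≡ 2
50^14 ≡ 107
50^18 ≡ 4
50^21 ≡ 1
The order of 50 is 21, so the subgroup it generates has 21 elements.
The index is φ(127) / ord(50) = 126 / 21 = 6.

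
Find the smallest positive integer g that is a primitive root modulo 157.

5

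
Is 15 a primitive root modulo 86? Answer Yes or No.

φ(86) = φ(2)·φ(43) = 1·42 = 42 = 2 · 3 · 7.
An element g generates (Z/86Z)^× iff g^(42/q) ≢ 1 (mod 86) for each prime q ∈ {2, 3, 7}.
15^21 ≡ 1 (mod 86)  [q = 2: ≡ 1 ✗]
15^14 ≡ 49 (mod 86)  [q = 3: ≢ 1 ✓]
15^6 ≡ 11 (mod 86)  [q = 7: ≢ 1 ✓]
Since 15^21 ≡ 1, the order of 15 divides 21 < 42, so 15 is not a primitive root.

No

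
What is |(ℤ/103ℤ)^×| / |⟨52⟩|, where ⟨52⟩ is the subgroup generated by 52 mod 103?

By Lagrange's theorem, ord_103(52) divides φ(103) = 103 − 1 = 102 = 2 · 3 · 17.
Divisors of 102: 1, 2, 3, 6, 17, 34, 51, 102.
Check 52^d mod 103 for each divisor in increasing order:
52^1 ≡ 52
52^2 ≡ 26
52^3 ≡ 13
52^6 ≡ 66
52^17 ≡ 46
52^34 ≡ 56
52^51 ≡ 1
The order of 52 is 51, so the subgroup it generates has 51 elements.
The index is φ(103) / ord(52) = 102 / 51 = 2.

2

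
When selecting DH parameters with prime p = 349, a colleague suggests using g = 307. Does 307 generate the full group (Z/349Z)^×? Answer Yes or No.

No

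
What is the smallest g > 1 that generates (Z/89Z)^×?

3

φ(89) = 89 − 1 = 88 = 2^3 · 11.
Test candidates g = 2, 3, … against the prime factors q ∈ {2, 11} of φ(89): g is a generator iff g^(88/q) ≢ 1 for every such q.
g = 2: 2^44 ≡ 1 — hits 1, so not a primitive root.
g = 3: 3^44 ≡ 88; 3^8 ≡ 64 — none is 1, so 3 is a primitive root.
So 3 is the smallest generator of (Z/89Z)^×.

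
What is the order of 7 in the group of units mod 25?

4

By Lagrange's theorem, ord_25(7) divides φ(25) = φ(5^2) = 5·(5−1) = 20 = 2^2 · 5.
Divisors of 20: 1, 2, 4, 5, 10, 20.
Compute 7^d (mod 25) for the divisors d until we hit 1:
7^1 ≡ 7 (mod 25)
7^2 ≡ 24 (mod 25)
7^4 ≡ 1 (mod 25) ✓
Hence ord(7) = 4.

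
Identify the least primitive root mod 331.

3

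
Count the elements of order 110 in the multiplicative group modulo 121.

φ(121) = φ(11^2) = 11·(11−1) = 110 = 2 · 5 · 11.
Since (Z/121Z)^× is cyclic of order 110, the number of elements of order d is φ(d) when d | 110 and 0 otherwise.
110 = 2 · 5 · 11 divides 110, and φ(110) = 40.

40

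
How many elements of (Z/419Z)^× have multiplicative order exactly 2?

1

φ(419) = 419 − 1 = 418 = 2 · 11 · 19.
(Z/419Z)^× is cyclic (|G| = 418); a cyclic group of order m has exactly φ(d) elements of each order d | m, and none otherwise.
2 | 418, and φ(2) = 2 − 1 = 1.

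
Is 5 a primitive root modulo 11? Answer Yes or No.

No

φ(11) = 11 − 1 = 10 = 2 · 5.
It suffices to check that the order of 5 is not a proper divisor of 10: compute 5^(10/q) for q ∈ {2, 5}.
5^5 ≡ 1 (mod 11)  [q = 2: ≡ 1 ✗]
5^2 ≡ 3 (mod 11)  [q = 5: ≢ 1 ✓]
The check at q = 2 fails, so 5 generates a proper subgroup.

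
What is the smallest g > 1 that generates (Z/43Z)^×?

φ(43) = 43 − 1 = 42 = 2 · 3 · 7.
g is a primitive root iff g^(42/q) ≢ 1 (mod 43) for each prime q ∈ {2, 3, 7}.
g = 2: 2^21 ≡ 42; 2^14 ≡ 1 — hits 1, so not a primitive root.
g = 3: 3^21 ≡ 42; 3^14 ≡ 36; 3^6 ≡ 41 — none is 1, so 3 is a primitive root.
Hence the least primitive root of 43 is 3.

3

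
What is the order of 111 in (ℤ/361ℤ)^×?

By Lagrange's theorem, ord_361(111) divides φ(361) = φ(19^2) = 19·(19−1) = 342 = 2 · 3^2 · 19.
Divisors of 342: 1, 2, 3, 6, 9, 18, 19, 38, 57, 114, 171, 342.
Test each divisor d:
111^1 ≡ 111 (mod 361)
111^2 ≡ 47 (mod 361)
111^3 ≡ 163 (mod 361)
111^6 ≡ 216 (mod 361)
111^9 ≡ 191 (mod 361)
111^18 ≡ 20 (mod 361)
111^19 ≡ 54 (mod 361)
111^38 ≡ 28 (mod 361)
111^57 ≡ 68 (mod 361)
111^114 ≡ 292 (mod 361)
111^171 ≡ 1 (mod 361) ✓
The smallest such exponent is 171, so the order of 111 is 171.

171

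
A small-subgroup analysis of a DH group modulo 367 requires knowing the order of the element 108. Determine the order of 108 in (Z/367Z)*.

The order of 108 must divide φ(367) = 367 − 1 = 366 = 2 · 3 · 61.
Divisors of 366: 1, 2, 3, 6, 61, 122, 183, 366.
Check 108^d mod 367 for each divisor in increasing order:
108^1 ≡ 108 (mod 367)
108^2 ≡ 287 (mod 367)
108^3 ≡ 168 (mod 367)
108^6 ≡ 332 (mod 367)
108^61 ≡ 84 (mod 367)
108^122 ≡ 83 (mod 367)
108^183 ≡ 366 (mod 367)
108^366 ≡ 1 (mod 367) ✓
The smallest such exponent is 366, so the order of 108 is 366.

366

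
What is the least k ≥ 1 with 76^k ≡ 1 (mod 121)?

22

The order of 76 must divide φ(121) = φ(11^2) = 11·(11−1) = 110 = 2 · 5 · 11.
Divisors of 110: 1, 2, 5, 10, 11, 22, 55, 110.
Test each divisor d:
76^1 ≡ 76 (mod 121)
76^2 ≡ 89 (mod 121)
76^5 ≡ 21 (mod 121)
76^10 ≡ 78 (mod 121)
76^11 ≡ 120 (mod 121)
76^22 ≡ 1 (mod 121) ✓
So ord_121(76) = 22.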